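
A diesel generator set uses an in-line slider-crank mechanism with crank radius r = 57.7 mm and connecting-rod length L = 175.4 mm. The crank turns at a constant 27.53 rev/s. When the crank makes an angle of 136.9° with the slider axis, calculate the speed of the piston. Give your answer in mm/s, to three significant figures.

ω = 2π·27.5 = 173 rad/s
For an in-line slider-crank, x = r cosθ + √(L² − r² sin²θ), so v = −rω sinθ·[1 + r cosθ/√(L² − r² sin²θ)].
With r = 0.0577 m, L = 0.1754 m, θ = 136.9°: √(L² − r² sin²θ) = 0.17091 m.
v = −0.0577·173·0.68327·[1 + 0.0577·-0.73016/0.17091] = -5.1385 m/s.
|v| = 5.1385 m/s = 5138.5 mm/s.

5140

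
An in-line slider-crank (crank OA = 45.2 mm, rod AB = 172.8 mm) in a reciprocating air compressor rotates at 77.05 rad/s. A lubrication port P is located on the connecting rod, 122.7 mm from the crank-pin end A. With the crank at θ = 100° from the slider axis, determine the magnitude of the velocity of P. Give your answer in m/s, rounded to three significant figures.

ω = 77.05 rad/s.  Crank-pin speed |V_A| = rω = 3.4827 m/s, perpendicular to OA.
Rod angle: sinφ = −(r/L) sinθ ⇒ φ = -14.928°; ω_rod = −rω cosθ/√(L²−r²sin²θ) = +3.622 rad/s.
V_P = V_A + ω_rod × AP, with AP = 0.1227 m along the rod.
Components: V_Px = −rω sinθ − a·ω_rod·sinφ = -3.3153 m/s;  V_Py = rω cosθ + a·ω_rod·cosφ = -0.17534 m/s.
|V_P| = √(V_Px² + V_Py²) = 3.3199 m/s.

3.32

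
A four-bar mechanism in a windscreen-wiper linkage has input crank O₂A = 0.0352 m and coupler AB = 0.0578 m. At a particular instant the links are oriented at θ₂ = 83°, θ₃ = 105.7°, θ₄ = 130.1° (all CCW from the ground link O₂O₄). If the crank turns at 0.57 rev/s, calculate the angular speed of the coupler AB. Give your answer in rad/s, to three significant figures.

ω₂ = 3.581 rad/s (from 0.57 rev/s).
Differentiating the loop-closure r₂e^{iθ₂}+r₃e^{iθ₃}=r₁+r₄e^{iθ₄} gives r₂ω₂e^{iθ₂}+r₃ω₃e^{iθ₃}=r₄ω₄e^{iθ₄}.
Eliminating the other unknown: ω₃ = r₂ω₂ sin(θ₄−θ₂) / [r₃ sin(θ₃−θ₄)].
Numerator sine = +0.73254; denominator sine = -0.41310.
Result = 0.0352·3.581·(+0.73254) / (0.0578·(-0.41310)) = -3.8676 rad/s; magnitude 3.8676 rad/s.

3.87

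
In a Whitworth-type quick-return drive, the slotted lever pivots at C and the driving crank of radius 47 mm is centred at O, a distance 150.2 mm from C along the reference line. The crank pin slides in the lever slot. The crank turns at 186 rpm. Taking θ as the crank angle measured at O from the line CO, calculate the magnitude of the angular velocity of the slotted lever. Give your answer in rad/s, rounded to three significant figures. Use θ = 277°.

ω = 19.48 rad/s (from 186 rpm).
Crank pin A relative to C: A = (d + r cosθ, r sinθ); lever angle φ = atan2(r sinθ, d + r cosθ).
Differentiating tanφ: φ̇ = rω(d cosθ + r)/(d² + r² + 2dr cosθ).
d² + r² + 2dr cosθ = |CA|² = 0.0264897 m²;  d cosθ + r = +0.065305 m.
|ω_lever| = |0.047·19.48·+0.065305| / 0.0264897 = 2.2569 rad/s.

2.26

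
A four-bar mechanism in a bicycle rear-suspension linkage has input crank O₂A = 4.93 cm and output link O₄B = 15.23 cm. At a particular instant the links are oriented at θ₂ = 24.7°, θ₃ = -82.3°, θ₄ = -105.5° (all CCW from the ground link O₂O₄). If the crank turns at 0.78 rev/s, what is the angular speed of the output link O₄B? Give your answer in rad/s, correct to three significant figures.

ω₂ = 4.901 rad/s (from 0.78 rev/s).
Differentiating the loop-closure r₂e^{iθ₂}+r₃e^{iθ₃}=r₁+r₄e^{iθ₄} gives r₂ω₂e^{iθ₂}+r₃ω₃e^{iθ₃}=r₄ω₄e^{iθ₄}.
Eliminating the other unknown: ω₄ = r₂ω₂ sin(θ₂−θ₃) / [r₄ sin(θ₄−θ₃)].
Numerator sine = +0.95630; denominator sine = -0.39394.
Result = 0.0493·4.901·(+0.95630) / (0.1523·(-0.39394)) = -3.8511 rad/s; magnitude 3.8511 rad/s.

3.85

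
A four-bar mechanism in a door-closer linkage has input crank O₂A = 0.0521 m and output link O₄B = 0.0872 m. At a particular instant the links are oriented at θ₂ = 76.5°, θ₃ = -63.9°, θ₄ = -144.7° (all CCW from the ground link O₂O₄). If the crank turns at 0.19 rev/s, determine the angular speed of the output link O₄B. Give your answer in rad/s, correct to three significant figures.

0.461

ω₂ = 1.194 rad/s (from 0.19 rev/s).
Differentiating the loop-closure r₂e^{iθ₂}+r₃e^{iθ₃}=r₁+r₄e^{iθ₄} gives r₂ω₂e^{iθ₂}+r₃ω₃e^{iθ₃}=r₄ω₄e^{iθ₄}.
Eliminating the other unknown: ω₄ = r₂ω₂ sin(θ₂−θ₃) / [r₄ sin(θ₄−θ₃)].
Numerator sine = +0.63742; denominator sine = -0.98714.
Result = 0.0521·1.194·(+0.63742) / (0.0872·(-0.98714)) = -0.46058 rad/s; magnitude 0.46058 rad/s.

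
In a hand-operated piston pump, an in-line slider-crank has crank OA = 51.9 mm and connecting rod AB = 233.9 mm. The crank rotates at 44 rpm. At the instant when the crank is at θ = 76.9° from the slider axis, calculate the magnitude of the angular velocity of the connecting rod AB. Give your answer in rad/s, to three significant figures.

ω = 4.608 rad/s (converted from 44 rpm).
The rod makes angle φ with the slider axis where L sinφ = r sinθ; differentiating, L cosφ·φ̇ = r ω cosθ.
L cosφ = √(L² − r² sin²θ) = 0.22837 m.
|ω_rod| = r ω |cosθ| / √(L² − r² sin²θ) = 0.0519·4.608·0.22665/0.22837 = 0.23734 rad/s.

0.237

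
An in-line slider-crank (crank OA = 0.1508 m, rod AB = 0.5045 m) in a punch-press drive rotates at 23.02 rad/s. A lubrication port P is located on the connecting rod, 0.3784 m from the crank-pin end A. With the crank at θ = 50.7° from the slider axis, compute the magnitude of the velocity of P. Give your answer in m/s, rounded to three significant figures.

ω = 23.02 rad/s.  Crank-pin speed |V_A| = rω = 3.4714 m/s, perpendicular to OA.
Rod angle: sinφ = −(r/L) sinθ ⇒ φ = -13.374°; ω_rod = −rω cosθ/√(L²−r²sin²θ) = -4.4797 rad/s.
V_P = V_A + ω_rod × AP, with AP = 0.3784 m along the rod.
Components: V_Px = −rω sinθ − a·ω_rod·sinφ = -3.0784 m/s;  V_Py = rω cosθ + a·ω_rod·cosφ = +0.54957 m/s.
|V_P| = √(V_Px² + V_Py²) = 3.1271 m/s.

3.13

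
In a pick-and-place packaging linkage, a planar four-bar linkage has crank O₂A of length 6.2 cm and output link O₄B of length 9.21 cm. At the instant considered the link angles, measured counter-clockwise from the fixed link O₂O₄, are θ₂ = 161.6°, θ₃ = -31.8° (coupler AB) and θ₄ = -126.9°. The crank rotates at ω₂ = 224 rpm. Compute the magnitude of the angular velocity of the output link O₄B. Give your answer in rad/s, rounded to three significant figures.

3.67

ω₂ = 23.46 rad/s (from 224 rpm).
Differentiating the loop-closure r₂e^{iθ₂}+r₃e^{iθ₃}=r₁+r₄e^{iθ₄} gives r₂ω₂e^{iθ₂}+r₃ω₃e^{iθ₃}=r₄ω₄e^{iθ₄}.
Eliminating the other unknown: ω₄ = r₂ω₂ sin(θ₂−θ₃) / [r₄ sin(θ₄−θ₃)].
Numerator sine = -0.23175; denominator sine = -0.99604.
Result = 0.062·23.46·(-0.23175) / (0.0921·(-0.99604)) = +3.6741 rad/s; magnitude 3.6741 rad/s.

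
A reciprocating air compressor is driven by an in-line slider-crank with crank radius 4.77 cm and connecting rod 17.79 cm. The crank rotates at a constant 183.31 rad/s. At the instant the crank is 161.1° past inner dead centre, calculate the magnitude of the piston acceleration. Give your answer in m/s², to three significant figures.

ω = 183.3 rad/s
x(θ) = r cosθ + √(L² − r² sin²θ); with ω constant, a = ω²·d²x/dθ².
d²x/dθ² = −r cosθ − r²(cos2θ)/√u − r⁴ sin²2θ/(4u^{3/2}),  u = L² − r² sin²θ = 0.0314097 m².
Substituting r = 0.0477 m, L = 0.1779 m, θ = 161.1°: d²x/dθ² = +0.034897 m.
a = ω²·d²x/dθ² = (183.3)²·(+0.034897) = +1172.6 m/s²;  |a| = 1172.6 m/s².

1170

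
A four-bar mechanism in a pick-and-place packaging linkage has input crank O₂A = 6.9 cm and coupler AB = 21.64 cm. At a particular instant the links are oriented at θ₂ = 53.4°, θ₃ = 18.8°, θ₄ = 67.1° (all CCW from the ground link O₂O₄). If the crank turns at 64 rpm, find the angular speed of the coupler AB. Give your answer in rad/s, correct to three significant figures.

ω₂ = 6.702 rad/s (from 64 rpm).
Differentiating the loop-closure r₂e^{iθ₂}+r₃e^{iθ₃}=r₁+r₄e^{iθ₄} gives r₂ω₂e^{iθ₂}+r₃ω₃e^{iθ₃}=r₄ω₄e^{iθ₄}.
Eliminating the other unknown: ω₃ = r₂ω₂ sin(θ₄−θ₂) / [r₃ sin(θ₃−θ₄)].
Numerator sine = +0.23684; denominator sine = -0.74664.
Result = 0.069·6.702·(+0.23684) / (0.2164·(-0.74664)) = -0.67786 rad/s; magnitude 0.67786 rad/s.

0.678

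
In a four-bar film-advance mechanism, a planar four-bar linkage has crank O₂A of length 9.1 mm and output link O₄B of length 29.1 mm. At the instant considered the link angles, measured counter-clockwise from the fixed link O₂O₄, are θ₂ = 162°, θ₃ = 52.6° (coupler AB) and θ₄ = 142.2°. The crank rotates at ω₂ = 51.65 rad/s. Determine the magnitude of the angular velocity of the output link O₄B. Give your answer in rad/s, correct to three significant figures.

15.2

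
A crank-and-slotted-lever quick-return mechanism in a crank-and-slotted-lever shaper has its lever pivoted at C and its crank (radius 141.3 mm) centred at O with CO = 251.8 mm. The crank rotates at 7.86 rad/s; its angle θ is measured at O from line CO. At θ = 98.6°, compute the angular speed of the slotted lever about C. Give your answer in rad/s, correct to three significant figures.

ω = 7.86 rad/s
Crank pin A relative to C: A = (d + r cosθ, r sinθ); lever angle φ = atan2(r sinθ, d + r cosθ).
Differentiating tanφ: φ̇ = rω(d cosθ + r)/(d² + r² + 2dr cosθ).
d² + r² + 2dr cosθ = |CA|² = 0.0727282 m²;  d cosθ + r = +0.10365 m.
|ω_lever| = |0.1413·7.86·+0.10365| / 0.0727282 = 1.5828 rad/s.

1.58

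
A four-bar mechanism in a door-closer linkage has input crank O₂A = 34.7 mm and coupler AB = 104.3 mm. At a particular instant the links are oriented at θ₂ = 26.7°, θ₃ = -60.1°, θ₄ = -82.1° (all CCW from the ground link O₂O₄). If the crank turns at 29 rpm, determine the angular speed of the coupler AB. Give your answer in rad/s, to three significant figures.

2.55

ω₂ = 3.037 rad/s (from 29 rpm).
Differentiating the loop-closure r₂e^{iθ₂}+r₃e^{iθ₃}=r₁+r₄e^{iθ₄} gives r₂ω₂e^{iθ₂}+r₃ω₃e^{iθ₃}=r₄ω₄e^{iθ₄}.
Eliminating the other unknown: ω₃ = r₂ω₂ sin(θ₄−θ₂) / [r₃ sin(θ₃−θ₄)].
Numerator sine = -0.94665; denominator sine = +0.37461.
Result = 0.0347·3.037·(-0.94665) / (0.1043·(+0.37461)) = -2.5532 rad/s; magnitude 2.5532 rad/s.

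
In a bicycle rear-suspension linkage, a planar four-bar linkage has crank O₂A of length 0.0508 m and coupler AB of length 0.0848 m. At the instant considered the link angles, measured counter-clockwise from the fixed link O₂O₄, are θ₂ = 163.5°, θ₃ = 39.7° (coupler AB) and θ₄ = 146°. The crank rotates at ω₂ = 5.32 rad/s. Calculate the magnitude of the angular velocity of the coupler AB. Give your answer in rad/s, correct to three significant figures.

0.998

ω₂ = 5.32 rad/s
Differentiating the loop-closure r₂e^{iθ₂}+r₃e^{iθ₃}=r₁+r₄e^{iθ₄} gives r₂ω₂e^{iθ₂}+r₃ω₃e^{iθ₃}=r₄ω₄e^{iθ₄}.
Eliminating the other unknown: ω₃ = r₂ω₂ sin(θ₄−θ₂) / [r₃ sin(θ₃−θ₄)].
Numerator sine = -0.30071; denominator sine = -0.95981.
Result = 0.0508·5.32·(-0.30071) / (0.0848·(-0.95981)) = +0.99848 rad/s; magnitude 0.99848 rad/s.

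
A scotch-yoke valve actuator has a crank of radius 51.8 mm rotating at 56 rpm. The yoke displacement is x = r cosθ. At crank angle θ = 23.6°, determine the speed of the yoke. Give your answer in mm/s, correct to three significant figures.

ω = 5.864 rad/s (from 56 rpm).
x = r cosθ ⇒ ẋ = −rω sinθ.
|v| = rω|sinθ| = 0.0518·5.864·|sin 23.6°| = 0.12161 m/s = 121.61 mm/s.

122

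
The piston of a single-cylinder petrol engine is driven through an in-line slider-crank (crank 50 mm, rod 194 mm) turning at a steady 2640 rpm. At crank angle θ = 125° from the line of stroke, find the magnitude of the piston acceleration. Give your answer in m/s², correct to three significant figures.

2520

ω = 2π·2640/60 = 276.5 rad/s
x(θ) = r cosθ + √(L² − r² sin²θ); with ω constant, a = ω²·d²x/dθ².
d²x/dθ² = −r cosθ − r²(cos2θ)/√u − r⁴ sin²2θ/(4u^{3/2}),  u = L² − r² sin²θ = 0.0359585 m².
Substituting r = 0.05 m, L = 0.194 m, θ = 125°: d²x/dθ² = +0.032986 m.
a = ω²·d²x/dθ² = (276.5)²·(+0.032986) = +2521.1 m/s²;  |a| = 2521.1 m/s².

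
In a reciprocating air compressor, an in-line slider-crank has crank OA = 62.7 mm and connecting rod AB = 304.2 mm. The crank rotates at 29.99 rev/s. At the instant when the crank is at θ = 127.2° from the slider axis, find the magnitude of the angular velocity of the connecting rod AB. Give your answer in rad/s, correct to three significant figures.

23.8

ω = 188.4 rad/s (converted from 29.99 rev/s).
The rod makes angle φ with the slider axis where L sinφ = r sinθ; differentiating, L cosφ·φ̇ = r ω cosθ.
L cosφ = √(L² − r² sin²θ) = 0.30007 m.
|ω_rod| = r ω |cosθ| / √(L² − r² sin²θ) = 0.0627·188.4·0.60460/0.30007 = 23.805 rad/s.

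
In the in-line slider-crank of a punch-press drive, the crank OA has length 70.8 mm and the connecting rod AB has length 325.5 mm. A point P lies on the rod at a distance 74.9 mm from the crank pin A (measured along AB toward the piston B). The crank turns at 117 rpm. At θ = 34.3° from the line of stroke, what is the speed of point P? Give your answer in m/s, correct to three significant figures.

0.751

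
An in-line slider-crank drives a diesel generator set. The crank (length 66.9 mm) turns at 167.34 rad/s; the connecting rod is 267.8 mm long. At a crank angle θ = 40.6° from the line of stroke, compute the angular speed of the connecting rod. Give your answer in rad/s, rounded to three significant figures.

32.2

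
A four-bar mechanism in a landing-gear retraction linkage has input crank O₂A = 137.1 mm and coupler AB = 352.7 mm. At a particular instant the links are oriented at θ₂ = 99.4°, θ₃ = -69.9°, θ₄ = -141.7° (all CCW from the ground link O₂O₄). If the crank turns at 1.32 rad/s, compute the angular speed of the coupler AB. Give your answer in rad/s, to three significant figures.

0.473

ω₂ = 1.32 rad/s
Differentiating the loop-closure r₂e^{iθ₂}+r₃e^{iθ₃}=r₁+r₄e^{iθ₄} gives r₂ω₂e^{iθ₂}+r₃ω₃e^{iθ₃}=r₄ω₄e^{iθ₄}.
Eliminating the other unknown: ω₃ = r₂ω₂ sin(θ₄−θ₂) / [r₃ sin(θ₃−θ₄)].
Numerator sine = +0.87546; denominator sine = +0.94997.
Result = 0.1371·1.32·(+0.87546) / (0.3527·(+0.94997)) = +0.47286 rad/s; magnitude 0.47286 rad/s.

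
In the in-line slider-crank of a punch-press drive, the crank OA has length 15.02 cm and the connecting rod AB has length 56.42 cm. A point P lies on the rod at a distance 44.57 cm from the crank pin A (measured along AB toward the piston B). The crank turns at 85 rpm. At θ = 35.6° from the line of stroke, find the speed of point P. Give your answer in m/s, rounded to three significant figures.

0.941

ω = 8.901 rad/s.  Crank-pin speed |V_A| = rω = 1.337 m/s, perpendicular to OA.
Rod angle: sinφ = −(r/L) sinθ ⇒ φ = -8.915°; ω_rod = −rω cosθ/√(L²−r²sin²θ) = -1.9503 rad/s.
V_P = V_A + ω_rod × AP, with AP = 0.4457 m along the rod.
Components: V_Px = −rω sinθ − a·ω_rod·sinφ = -0.91298 m/s;  V_Py = rω cosθ + a·ω_rod·cosφ = +0.22832 m/s.
|V_P| = √(V_Px² + V_Py²) = 0.9411 m/s.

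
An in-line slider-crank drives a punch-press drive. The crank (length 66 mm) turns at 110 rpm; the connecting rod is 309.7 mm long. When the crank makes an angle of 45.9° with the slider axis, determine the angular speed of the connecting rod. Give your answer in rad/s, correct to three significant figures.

1.73

ω = 11.52 rad/s (converted from 110 rpm).
The rod makes angle φ with the slider axis where L sinφ = r sinθ; differentiating, L cosφ·φ̇ = r ω cosθ.
L cosφ = √(L² − r² sin²θ) = 0.30605 m.
|ω_rod| = r ω |cosθ| / √(L² − r² sin²θ) = 0.066·11.52·0.69591/0.30605 = 1.7287 rad/s.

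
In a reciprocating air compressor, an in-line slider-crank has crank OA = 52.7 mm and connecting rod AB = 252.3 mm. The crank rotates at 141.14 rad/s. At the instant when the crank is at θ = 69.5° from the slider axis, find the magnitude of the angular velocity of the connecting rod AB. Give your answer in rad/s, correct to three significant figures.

ω = 141.1 rad/s
The rod makes angle φ with the slider axis where L sinφ = r sinθ; differentiating, L cosφ·φ̇ = r ω cosθ.
L cosφ = √(L² − r² sin²θ) = 0.24742 m.
|ω_rod| = r ω |cosθ| / √(L² − r² sin²θ) = 0.0527·141.1·0.35021/0.24742 = 10.528 rad/s.

10.5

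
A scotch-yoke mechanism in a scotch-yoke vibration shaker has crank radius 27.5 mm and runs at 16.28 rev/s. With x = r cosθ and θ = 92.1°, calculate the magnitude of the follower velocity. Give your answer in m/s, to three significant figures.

ω = 102.3 rad/s (from 16.28 rev/s).
x = r cosθ ⇒ ẋ = −rω sinθ.
|v| = rω|sinθ| = 0.0275·102.3·|sin 92.1°| = 2.8111 m/s.

2.81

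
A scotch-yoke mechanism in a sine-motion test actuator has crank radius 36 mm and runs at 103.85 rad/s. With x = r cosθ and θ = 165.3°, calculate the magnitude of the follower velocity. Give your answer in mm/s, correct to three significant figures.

949

ω = 103.8 rad/s
x = r cosθ ⇒ ẋ = −rω sinθ.
|v| = rω|sinθ| = 0.036·103.8·|sin 165.3°| = 0.9487 m/s = 948.7 mm/s.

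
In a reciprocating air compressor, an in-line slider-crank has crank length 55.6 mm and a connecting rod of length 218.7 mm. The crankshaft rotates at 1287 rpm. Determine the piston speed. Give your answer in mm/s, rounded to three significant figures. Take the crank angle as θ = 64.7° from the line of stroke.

7530

ω = 2π·1287/60 = 134.8 rad/s
For an in-line slider-crank, x = r cosθ + √(L² − r² sin²θ), so v = −rω sinθ·[1 + r cosθ/√(L² − r² sin²θ)].
With r = 0.0556 m, L = 0.2187 m, θ = 64.7°: √(L² − r² sin²θ) = 0.21284 m.
v = −0.0556·134.8·0.90408·[1 + 0.0556·0.42736/0.21284] = -7.531 m/s.
|v| = 7.531 m/s = 7531 mm/s.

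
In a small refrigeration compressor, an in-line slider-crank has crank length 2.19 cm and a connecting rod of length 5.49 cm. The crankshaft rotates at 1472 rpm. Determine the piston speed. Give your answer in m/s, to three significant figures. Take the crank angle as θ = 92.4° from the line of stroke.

3.31

ω = 2π·1472/60 = 154.1 rad/s
For an in-line slider-crank, x = r cosθ + √(L² − r² sin²θ), so v = −rω sinθ·[1 + r cosθ/√(L² − r² sin²θ)].
With r = 0.0219 m, L = 0.0549 m, θ = 92.4°: √(L² − r² sin²θ) = 0.050351 m.
v = −0.0219·154.1·0.99912·[1 + 0.0219·-0.04188/0.050351] = -3.3114 m/s.
|v| = 3.3114 m/s.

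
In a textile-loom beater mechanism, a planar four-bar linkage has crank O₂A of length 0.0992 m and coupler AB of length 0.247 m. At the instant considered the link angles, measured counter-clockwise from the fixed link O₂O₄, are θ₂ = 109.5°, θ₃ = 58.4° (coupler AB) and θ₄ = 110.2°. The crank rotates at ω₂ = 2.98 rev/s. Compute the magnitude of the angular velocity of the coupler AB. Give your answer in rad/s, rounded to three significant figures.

ω₂ = 18.72 rad/s (from 2.98 rev/s).
Differentiating the loop-closure r₂e^{iθ₂}+r₃e^{iθ₃}=r₁+r₄e^{iθ₄} gives r₂ω₂e^{iθ₂}+r₃ω₃e^{iθ₃}=r₄ω₄e^{iθ₄}.
Eliminating the other unknown: ω₃ = r₂ω₂ sin(θ₄−θ₂) / [r₃ sin(θ₃−θ₄)].
Numerator sine = +0.01222; denominator sine = -0.78586.
Result = 0.0992·18.72·(+0.01222) / (0.247·(-0.78586)) = -0.1169 rad/s; magnitude 0.1169 rad/s.

0.117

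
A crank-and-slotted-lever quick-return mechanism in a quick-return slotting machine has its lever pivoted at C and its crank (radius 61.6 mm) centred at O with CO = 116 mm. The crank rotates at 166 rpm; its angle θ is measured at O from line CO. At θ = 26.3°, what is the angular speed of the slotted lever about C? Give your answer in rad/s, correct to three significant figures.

5.90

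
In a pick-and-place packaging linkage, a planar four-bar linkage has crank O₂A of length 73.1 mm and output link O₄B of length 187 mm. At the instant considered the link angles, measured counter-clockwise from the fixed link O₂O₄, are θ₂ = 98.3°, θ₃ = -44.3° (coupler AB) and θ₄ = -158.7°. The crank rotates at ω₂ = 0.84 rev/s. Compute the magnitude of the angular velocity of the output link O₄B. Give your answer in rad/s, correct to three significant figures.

1.38

ω₂ = 5.278 rad/s (from 0.84 rev/s).
Differentiating the loop-closure r₂e^{iθ₂}+r₃e^{iθ₃}=r₁+r₄e^{iθ₄} gives r₂ω₂e^{iθ₂}+r₃ω₃e^{iθ₃}=r₄ω₄e^{iθ₄}.
Eliminating the other unknown: ω₄ = r₂ω₂ sin(θ₂−θ₃) / [r₄ sin(θ₄−θ₃)].
Numerator sine = +0.60738; denominator sine = -0.91068.
Result = 0.0731·5.278·(+0.60738) / (0.187·(-0.91068)) = -1.376 rad/s; magnitude 1.376 rad/s.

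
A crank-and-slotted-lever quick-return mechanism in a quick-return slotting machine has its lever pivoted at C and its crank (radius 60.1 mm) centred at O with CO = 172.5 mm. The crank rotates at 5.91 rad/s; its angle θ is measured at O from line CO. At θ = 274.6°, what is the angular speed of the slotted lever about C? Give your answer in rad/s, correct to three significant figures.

ω = 5.91 rad/s
Crank pin A relative to C: A = (d + r cosθ, r sinθ); lever angle φ = atan2(r sinθ, d + r cosθ).
Differentiating tanφ: φ̇ = rω(d cosθ + r)/(d² + r² + 2dr cosθ).
d² + r² + 2dr cosθ = |CA|² = 0.0350311 m²;  d cosθ + r = +0.073934 m.
|ω_lever| = |0.0601·5.91·+0.073934| / 0.0350311 = 0.74964 rad/s.

0.750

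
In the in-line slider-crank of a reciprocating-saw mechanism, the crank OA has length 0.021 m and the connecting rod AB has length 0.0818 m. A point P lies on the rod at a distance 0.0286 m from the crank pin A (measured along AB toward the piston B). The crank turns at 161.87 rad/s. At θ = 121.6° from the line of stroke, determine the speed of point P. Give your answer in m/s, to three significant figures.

ω = 161.9 rad/s.  Crank-pin speed |V_A| = rω = 3.3993 m/s, perpendicular to OA.
Rod angle: sinφ = −(r/L) sinθ ⇒ φ = -12.630°; ω_rod = −rω cosθ/√(L²−r²sin²θ) = +22.315 rad/s.
V_P = V_A + ω_rod × AP, with AP = 0.0286 m along the rod.
Components: V_Px = −rω sinθ − a·ω_rod·sinφ = -2.7557 m/s;  V_Py = rω cosθ + a·ω_rod·cosφ = -1.1584 m/s.
|V_P| = √(V_Px² + V_Py²) = 2.9893 m/s.

2.99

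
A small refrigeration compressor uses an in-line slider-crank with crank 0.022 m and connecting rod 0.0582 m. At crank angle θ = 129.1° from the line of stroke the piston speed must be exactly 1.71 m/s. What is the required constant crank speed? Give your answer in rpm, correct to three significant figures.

1270

For an in-line slider-crank, |v_piston| = rω|sinθ|·[1 + r cosθ/√(L² − r² sin²θ)].
With r = 0.022 m, L = 0.0582 m, θ = 129.1°: the bracketed kinematic factor |dx/dθ| = 0.012816 m.
ω = v/|dx/dθ| = 1.71/0.012816 = 133.43 rad/s.
N = 60ω/(2π) = 1274.2 rpm.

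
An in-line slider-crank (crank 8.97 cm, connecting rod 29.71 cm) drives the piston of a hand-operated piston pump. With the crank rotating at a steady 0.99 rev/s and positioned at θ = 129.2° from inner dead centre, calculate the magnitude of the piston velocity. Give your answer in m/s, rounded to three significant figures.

ω = 2π·0.99 = 6.22 rad/s
For an in-line slider-crank, x = r cosθ + √(L² − r² sin²θ), so v = −rω sinθ·[1 + r cosθ/√(L² − r² sin²θ)].
With r = 0.0897 m, L = 0.2971 m, θ = 129.2°: √(L² − r² sin²θ) = 0.28885 m.
v = −0.0897·6.22·0.77494·[1 + 0.0897·-0.63203/0.28885] = -0.34753 m/s.
|v| = 0.34753 m/s.

0.348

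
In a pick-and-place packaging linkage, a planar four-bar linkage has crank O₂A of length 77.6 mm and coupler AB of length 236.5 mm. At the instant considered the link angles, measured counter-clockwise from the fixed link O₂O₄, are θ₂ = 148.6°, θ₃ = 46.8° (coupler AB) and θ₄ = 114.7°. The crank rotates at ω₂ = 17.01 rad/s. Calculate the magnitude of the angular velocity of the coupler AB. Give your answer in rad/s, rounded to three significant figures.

ω₂ = 17.01 rad/s
Differentiating the loop-closure r₂e^{iθ₂}+r₃e^{iθ₃}=r₁+r₄e^{iθ₄} gives r₂ω₂e^{iθ₂}+r₃ω₃e^{iθ₃}=r₄ω₄e^{iθ₄}.
Eliminating the other unknown: ω₃ = r₂ω₂ sin(θ₄−θ₂) / [r₃ sin(θ₃−θ₄)].
Numerator sine = -0.55775; denominator sine = -0.92653.
Result = 0.0776·17.01·(-0.55775) / (0.2365·(-0.92653)) = +3.3598 rad/s; magnitude 3.3598 rad/s.

3.36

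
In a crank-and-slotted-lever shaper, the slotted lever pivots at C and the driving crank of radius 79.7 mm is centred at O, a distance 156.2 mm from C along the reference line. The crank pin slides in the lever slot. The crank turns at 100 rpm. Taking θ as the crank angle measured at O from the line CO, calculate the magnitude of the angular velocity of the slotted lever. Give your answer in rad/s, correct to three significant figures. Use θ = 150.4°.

5.15

ω = 10.47 rad/s (from 100 rpm).
Crank pin A relative to C: A = (d + r cosθ, r sinθ); lever angle φ = atan2(r sinθ, d + r cosθ).
Differentiating tanφ: φ̇ = rω(d cosθ + r)/(d² + r² + 2dr cosθ).
d² + r² + 2dr cosθ = |CA|² = 0.0091016 m²;  d cosθ + r = -0.056115 m.
|ω_lever| = |0.0797·10.47·-0.056115| / 0.0091016 = 5.1458 rad/s.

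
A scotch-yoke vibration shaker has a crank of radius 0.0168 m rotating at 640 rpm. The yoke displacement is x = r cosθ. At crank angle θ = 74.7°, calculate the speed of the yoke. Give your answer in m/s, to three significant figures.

1.09

ω = 67.02 rad/s (from 640 rpm).
x = r cosθ ⇒ ẋ = −rω sinθ.
|v| = rω|sinθ| = 0.0168·67.02·|sin 74.7°| = 1.086 m/s.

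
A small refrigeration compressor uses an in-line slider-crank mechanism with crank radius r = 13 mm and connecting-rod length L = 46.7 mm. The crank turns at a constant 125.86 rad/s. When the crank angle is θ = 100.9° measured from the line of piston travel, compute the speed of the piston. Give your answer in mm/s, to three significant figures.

ω = 125.9 rad/s
For an in-line slider-crank, x = r cosθ + √(L² − r² sin²θ), so v = −rω sinθ·[1 + r cosθ/√(L² − r² sin²θ)].
With r = 0.013 m, L = 0.0467 m, θ = 100.9°: √(L² − r² sin²θ) = 0.044921 m.
v = −0.013·125.9·0.98196·[1 + 0.013·-0.18910/0.044921] = -1.5187 m/s.
|v| = 1.5187 m/s = 1518.7 mm/s.

1520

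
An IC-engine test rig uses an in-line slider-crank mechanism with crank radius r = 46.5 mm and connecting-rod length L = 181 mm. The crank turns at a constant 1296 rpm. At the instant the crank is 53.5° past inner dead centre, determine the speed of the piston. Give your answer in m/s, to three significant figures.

5.87

ω = 2π·1296/60 = 135.7 rad/s
For an in-line slider-crank, x = r cosθ + √(L² − r² sin²θ), so v = −rω sinθ·[1 + r cosθ/√(L² − r² sin²θ)].
With r = 0.0465 m, L = 0.181 m, θ = 53.5°: √(L² − r² sin²θ) = 0.1771 m.
v = −0.0465·135.7·0.80386·[1 + 0.0465·0.59482/0.1771] = -5.8653 m/s.
|v| = 5.8653 m/s.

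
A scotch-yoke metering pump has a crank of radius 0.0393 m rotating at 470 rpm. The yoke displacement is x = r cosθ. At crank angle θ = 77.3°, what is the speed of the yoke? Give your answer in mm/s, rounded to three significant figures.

1890

ω = 49.22 rad/s (from 470 rpm).
x = r cosθ ⇒ ẋ = −rω sinθ.
|v| = rω|sinθ| = 0.0393·49.22·|sin 77.3°| = 1.887 m/s = 1887 mm/s.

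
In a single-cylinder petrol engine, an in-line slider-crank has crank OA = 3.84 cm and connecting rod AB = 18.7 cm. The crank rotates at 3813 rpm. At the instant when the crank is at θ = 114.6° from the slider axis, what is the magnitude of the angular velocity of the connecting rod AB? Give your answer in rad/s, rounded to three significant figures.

34.7

ω = 399.3 rad/s (converted from 3813 rpm).
The rod makes angle φ with the slider axis where L sinφ = r sinθ; differentiating, L cosφ·φ̇ = r ω cosθ.
L cosφ = √(L² − r² sin²θ) = 0.18371 m.
|ω_rod| = r ω |cosθ| / √(L² − r² sin²θ) = 0.0384·399.3·0.41628/0.18371 = 34.744 rad/s.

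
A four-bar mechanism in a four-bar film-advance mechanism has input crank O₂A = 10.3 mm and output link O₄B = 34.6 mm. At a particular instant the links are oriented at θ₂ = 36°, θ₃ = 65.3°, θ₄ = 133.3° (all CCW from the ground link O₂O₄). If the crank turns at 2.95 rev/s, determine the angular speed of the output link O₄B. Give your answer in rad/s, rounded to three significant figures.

2.91

ω₂ = 18.54 rad/s (from 2.95 rev/s).
Differentiating the loop-closure r₂e^{iθ₂}+r₃e^{iθ₃}=r₁+r₄e^{iθ₄} gives r₂ω₂e^{iθ₂}+r₃ω₃e^{iθ₃}=r₄ω₄e^{iθ₄}.
Eliminating the other unknown: ω₄ = r₂ω₂ sin(θ₂−θ₃) / [r₄ sin(θ₄−θ₃)].
Numerator sine = -0.48938; denominator sine = +0.92718.
Result = 0.0103·18.54·(-0.48938) / (0.0346·(+0.92718)) = -2.9124 rad/s; magnitude 2.9124 rad/s.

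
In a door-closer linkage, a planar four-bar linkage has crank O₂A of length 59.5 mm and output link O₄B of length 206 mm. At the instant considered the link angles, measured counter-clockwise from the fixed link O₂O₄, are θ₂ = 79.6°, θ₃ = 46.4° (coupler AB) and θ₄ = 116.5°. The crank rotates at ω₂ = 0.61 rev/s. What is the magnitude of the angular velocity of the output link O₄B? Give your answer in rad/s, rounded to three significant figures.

0.645

ω₂ = 3.833 rad/s (from 0.61 rev/s).
Differentiating the loop-closure r₂e^{iθ₂}+r₃e^{iθ₃}=r₁+r₄e^{iθ₄} gives r₂ω₂e^{iθ₂}+r₃ω₃e^{iθ₃}=r₄ω₄e^{iθ₄}.
Eliminating the other unknown: ω₄ = r₂ω₂ sin(θ₂−θ₃) / [r₄ sin(θ₄−θ₃)].
Numerator sine = +0.54756; denominator sine = +0.94029.
Result = 0.0595·3.833·(+0.54756) / (0.206·(+0.94029)) = +0.64466 rad/s; magnitude 0.64466 rad/s.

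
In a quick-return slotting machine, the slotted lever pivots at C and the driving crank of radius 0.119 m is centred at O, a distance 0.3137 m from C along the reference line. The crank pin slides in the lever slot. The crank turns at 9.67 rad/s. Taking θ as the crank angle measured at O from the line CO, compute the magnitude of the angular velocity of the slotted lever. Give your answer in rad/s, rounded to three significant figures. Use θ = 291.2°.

ω = 9.67 rad/s
Crank pin A relative to C: A = (d + r cosθ, r sinθ); lever angle φ = atan2(r sinθ, d + r cosθ).
Differentiating tanφ: φ̇ = rω(d cosθ + r)/(d² + r² + 2dr cosθ).
d² + r² + 2dr cosθ = |CA|² = 0.139568 m²;  d cosθ + r = +0.23244 m.
|ω_lever| = |0.119·9.67·+0.23244| / 0.139568 = 1.9165 rad/s.

1.92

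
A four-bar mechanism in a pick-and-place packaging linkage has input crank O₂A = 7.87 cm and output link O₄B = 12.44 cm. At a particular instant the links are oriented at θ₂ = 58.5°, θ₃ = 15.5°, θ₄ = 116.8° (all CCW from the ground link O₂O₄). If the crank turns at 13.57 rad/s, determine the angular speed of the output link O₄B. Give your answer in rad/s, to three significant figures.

5.97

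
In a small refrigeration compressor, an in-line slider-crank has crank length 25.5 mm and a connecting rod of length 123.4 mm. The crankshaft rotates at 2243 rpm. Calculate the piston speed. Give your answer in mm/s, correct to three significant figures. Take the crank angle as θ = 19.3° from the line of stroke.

2370

ω = 2π·2243/60 = 234.9 rad/s
For an in-line slider-crank, x = r cosθ + √(L² − r² sin²θ), so v = −rω sinθ·[1 + r cosθ/√(L² − r² sin²θ)].
With r = 0.0255 m, L = 0.1234 m, θ = 19.3°: √(L² − r² sin²θ) = 0.12311 m.
v = −0.0255·234.9·0.33051·[1 + 0.0255·0.94380/0.12311] = -2.3666 m/s.
|v| = 2.3666 m/s = 2366.6 mm/s.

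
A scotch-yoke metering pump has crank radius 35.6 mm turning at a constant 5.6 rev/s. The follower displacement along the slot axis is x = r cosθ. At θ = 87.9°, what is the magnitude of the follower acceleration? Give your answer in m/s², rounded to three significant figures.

1.62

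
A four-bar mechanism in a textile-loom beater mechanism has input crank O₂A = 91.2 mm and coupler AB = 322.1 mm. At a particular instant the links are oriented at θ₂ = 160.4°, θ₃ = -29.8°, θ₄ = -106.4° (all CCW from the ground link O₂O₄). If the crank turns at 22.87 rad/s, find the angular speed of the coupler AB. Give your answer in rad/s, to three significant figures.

6.65

ω₂ = 22.87 rad/s
Differentiating the loop-closure r₂e^{iθ₂}+r₃e^{iθ₃}=r₁+r₄e^{iθ₄} gives r₂ω₂e^{iθ₂}+r₃ω₃e^{iθ₃}=r₄ω₄e^{iθ₄}.
Eliminating the other unknown: ω₃ = r₂ω₂ sin(θ₄−θ₂) / [r₃ sin(θ₃−θ₄)].
Numerator sine = +0.99844; denominator sine = +0.97278.
Result = 0.0912·22.87·(+0.99844) / (0.3221·(+0.97278)) = +6.6463 rad/s; magnitude 6.6463 rad/s.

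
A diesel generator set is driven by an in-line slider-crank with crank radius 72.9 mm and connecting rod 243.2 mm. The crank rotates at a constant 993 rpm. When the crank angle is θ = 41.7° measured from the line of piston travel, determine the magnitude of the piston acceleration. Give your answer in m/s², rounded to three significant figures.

ω = 2π·993/60 = 104 rad/s
x(θ) = r cosθ + √(L² − r² sin²θ); with ω constant, a = ω²·d²x/dθ².
d²x/dθ² = −r cosθ − r²(cos2θ)/√u − r⁴ sin²2θ/(4u^{3/2}),  u = L² − r² sin²θ = 0.0567944 m².
Substituting r = 0.0729 m, L = 0.2432 m, θ = 41.7°: d²x/dθ² = -0.057508 m.
a = ω²·d²x/dθ² = (104)²·(-0.057508) = -621.85 m/s²;  |a| = 621.85 m/s².

622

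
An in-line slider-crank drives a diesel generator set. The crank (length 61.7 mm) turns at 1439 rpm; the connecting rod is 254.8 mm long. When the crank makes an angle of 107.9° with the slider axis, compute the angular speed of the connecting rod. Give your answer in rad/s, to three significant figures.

11.5

ω = 150.7 rad/s (converted from 1439 rpm).
The rod makes angle φ with the slider axis where L sinφ = r sinθ; differentiating, L cosφ·φ̇ = r ω cosθ.
L cosφ = √(L² − r² sin²θ) = 0.24794 m.
|ω_rod| = r ω |cosθ| / √(L² − r² sin²θ) = 0.0617·150.7·0.30736/0.24794 = 11.526 rad/s.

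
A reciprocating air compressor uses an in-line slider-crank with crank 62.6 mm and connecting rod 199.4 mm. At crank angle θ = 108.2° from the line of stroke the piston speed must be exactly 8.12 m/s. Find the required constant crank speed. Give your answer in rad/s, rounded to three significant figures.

152

For an in-line slider-crank, |v_piston| = rω|sinθ|·[1 + r cosθ/√(L² − r² sin²θ)].
With r = 0.0626 m, L = 0.1994 m, θ = 108.2°: the bracketed kinematic factor |dx/dθ| = 0.053359 m.
ω = v/|dx/dθ| = 8.12/0.053359 = 152.18 rad/s.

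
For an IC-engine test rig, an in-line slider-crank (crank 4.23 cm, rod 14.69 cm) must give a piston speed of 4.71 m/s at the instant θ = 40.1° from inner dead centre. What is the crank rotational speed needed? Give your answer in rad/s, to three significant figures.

141

For an in-line slider-crank, |v_piston| = rω|sinθ|·[1 + r cosθ/√(L² − r² sin²θ)].
With r = 0.0423 m, L = 0.1469 m, θ = 40.1°: the bracketed kinematic factor |dx/dθ| = 0.033354 m.
ω = v/|dx/dθ| = 4.71/0.033354 = 141.21 rad/s.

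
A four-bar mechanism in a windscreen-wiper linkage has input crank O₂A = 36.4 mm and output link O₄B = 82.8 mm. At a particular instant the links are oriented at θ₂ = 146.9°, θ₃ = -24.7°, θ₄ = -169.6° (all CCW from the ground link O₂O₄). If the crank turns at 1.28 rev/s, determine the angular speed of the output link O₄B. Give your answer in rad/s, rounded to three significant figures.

ω₂ = 8.042 rad/s (from 1.28 rev/s).
Differentiating the loop-closure r₂e^{iθ₂}+r₃e^{iθ₃}=r₁+r₄e^{iθ₄} gives r₂ω₂e^{iθ₂}+r₃ω₃e^{iθ₃}=r₄ω₄e^{iθ₄}.
Eliminating the other unknown: ω₄ = r₂ω₂ sin(θ₂−θ₃) / [r₄ sin(θ₄−θ₃)].
Numerator sine = +0.14608; denominator sine = -0.57501.
Result = 0.0364·8.042·(+0.14608) / (0.0828·(-0.57501)) = -0.89823 rad/s; magnitude 0.89823 rad/s.

0.898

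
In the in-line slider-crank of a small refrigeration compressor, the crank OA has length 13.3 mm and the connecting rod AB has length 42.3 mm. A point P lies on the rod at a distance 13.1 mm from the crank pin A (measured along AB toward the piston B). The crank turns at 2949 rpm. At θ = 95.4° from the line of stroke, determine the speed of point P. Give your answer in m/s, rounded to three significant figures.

ω = 308.8 rad/s.  Crank-pin speed |V_A| = rω = 4.1073 m/s, perpendicular to OA.
Rod angle: sinφ = −(r/L) sinθ ⇒ φ = -18.242°; ω_rod = −rω cosθ/√(L²−r²sin²θ) = +9.6213 rad/s.
V_P = V_A + ω_rod × AP, with AP = 0.0131 m along the rod.
Components: V_Px = −rω sinθ − a·ω_rod·sinφ = -4.0496 m/s;  V_Py = rω cosθ + a·ω_rod·cosφ = -0.26682 m/s.
|V_P| = √(V_Px² + V_Py²) = 4.0584 m/s.

4.06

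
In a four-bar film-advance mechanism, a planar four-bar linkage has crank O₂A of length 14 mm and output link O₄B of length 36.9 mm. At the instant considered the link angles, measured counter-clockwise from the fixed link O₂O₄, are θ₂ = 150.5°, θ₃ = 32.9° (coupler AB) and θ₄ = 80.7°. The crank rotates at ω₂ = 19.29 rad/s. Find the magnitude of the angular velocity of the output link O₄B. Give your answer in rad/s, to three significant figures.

8.76

ω₂ = 19.29 rad/s
Differentiating the loop-closure r₂e^{iθ₂}+r₃e^{iθ₃}=r₁+r₄e^{iθ₄} gives r₂ω₂e^{iθ₂}+r₃ω₃e^{iθ₃}=r₄ω₄e^{iθ₄}.
Eliminating the other unknown: ω₄ = r₂ω₂ sin(θ₂−θ₃) / [r₄ sin(θ₄−θ₃)].
Numerator sine = +0.88620; denominator sine = +0.74080.
Result = 0.014·19.29·(+0.88620) / (0.0369·(+0.74080)) = +8.7552 rad/s; magnitude 8.7552 rad/s.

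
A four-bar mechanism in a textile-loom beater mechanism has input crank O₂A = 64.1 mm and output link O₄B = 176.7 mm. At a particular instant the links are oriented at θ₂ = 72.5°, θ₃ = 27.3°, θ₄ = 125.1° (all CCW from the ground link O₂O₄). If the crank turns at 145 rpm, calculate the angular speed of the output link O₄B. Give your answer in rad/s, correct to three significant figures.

ω₂ = 15.18 rad/s (from 145 rpm).
Differentiating the loop-closure r₂e^{iθ₂}+r₃e^{iθ₃}=r₁+r₄e^{iθ₄} gives r₂ω₂e^{iθ₂}+r₃ω₃e^{iθ₃}=r₄ω₄e^{iθ₄}.
Eliminating the other unknown: ω₄ = r₂ω₂ sin(θ₂−θ₃) / [r₄ sin(θ₄−θ₃)].
Numerator sine = +0.70957; denominator sine = +0.99075.
Result = 0.0641·15.18·(+0.70957) / (0.1767·(+0.99075)) = +3.945 rad/s; magnitude 3.945 rad/s.

3.95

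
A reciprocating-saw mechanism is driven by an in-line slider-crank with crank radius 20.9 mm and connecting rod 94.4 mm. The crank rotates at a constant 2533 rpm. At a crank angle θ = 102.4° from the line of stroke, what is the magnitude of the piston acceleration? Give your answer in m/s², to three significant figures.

ω = 2π·2533/60 = 265.3 rad/s
x(θ) = r cosθ + √(L² − r² sin²θ); with ω constant, a = ω²·d²x/dθ².
d²x/dθ² = −r cosθ − r²(cos2θ)/√u − r⁴ sin²2θ/(4u^{3/2}),  u = L² − r² sin²θ = 0.00849469 m².
Substituting r = 0.0209 m, L = 0.0944 m, θ = 102.4°: d²x/dθ² = +0.0087795 m.
a = ω²·d²x/dθ² = (265.3)²·(+0.0087795) = +617.73 m/s²;  |a| = 617.73 m/s².

618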